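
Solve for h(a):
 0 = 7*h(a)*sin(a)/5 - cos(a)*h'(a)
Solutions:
 h(a) = C1/cos(a)^(7/5)


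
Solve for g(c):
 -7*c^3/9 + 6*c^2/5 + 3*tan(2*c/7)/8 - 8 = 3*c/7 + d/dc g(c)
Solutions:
 g(c) = C1 - 7*c^4/36 + 2*c^3/5 - 3*c^2/14 - 8*c - 21*log(cos(2*c/7))/16


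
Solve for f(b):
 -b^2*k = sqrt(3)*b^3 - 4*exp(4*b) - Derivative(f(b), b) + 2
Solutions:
 f(b) = C1 + sqrt(3)*b^4/4 + b^3*k/3 + 2*b - exp(4*b)


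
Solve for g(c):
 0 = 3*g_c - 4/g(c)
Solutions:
 g(c) = -sqrt(C1 + 24*c)/3
 g(c) = sqrt(C1 + 24*c)/3


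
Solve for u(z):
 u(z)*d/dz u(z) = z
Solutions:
 u(z) = -sqrt(C1 + z^2)
 u(z) = sqrt(C1 + z^2)


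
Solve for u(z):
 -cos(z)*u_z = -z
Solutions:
 u(z) = C1 + Integral(z/cos(z), z)


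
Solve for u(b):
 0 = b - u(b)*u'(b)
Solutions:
 u(b) = -sqrt(C1 + b^2)
 u(b) = sqrt(C1 + b^2)


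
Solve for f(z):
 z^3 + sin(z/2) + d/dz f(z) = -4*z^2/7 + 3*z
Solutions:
 f(z) = C1 - z^4/4 - 4*z^3/21 + 3*z^2/2 + 2*cos(z/2)


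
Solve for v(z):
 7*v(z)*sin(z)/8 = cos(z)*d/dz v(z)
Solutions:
 v(z) = C1/cos(z)^(7/8)


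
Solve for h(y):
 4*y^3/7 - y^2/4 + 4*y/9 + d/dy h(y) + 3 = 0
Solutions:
 h(y) = C1 - y^4/7 + y^3/12 - 2*y^2/9 - 3*y


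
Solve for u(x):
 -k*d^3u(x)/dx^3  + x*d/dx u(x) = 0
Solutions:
 u(x) = C1 + Integral(C2*airyai(x*(1/k)^(1/3)) + C3*airybi(x*(1/k)^(1/3)), x)


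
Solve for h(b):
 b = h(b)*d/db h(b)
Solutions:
 h(b) = -sqrt(C1 + b^2)
 h(b) = sqrt(C1 + b^2)


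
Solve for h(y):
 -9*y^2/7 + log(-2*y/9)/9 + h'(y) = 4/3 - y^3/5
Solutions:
 h(y) = C1 - y^4/20 + 3*y^3/7 - y*log(-y)/9 + y*(-log(2) + 2*log(3) + 13)/9


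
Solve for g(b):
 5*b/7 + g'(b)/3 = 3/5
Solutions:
 g(b) = C1 - 15*b^2/14 + 9*b/5


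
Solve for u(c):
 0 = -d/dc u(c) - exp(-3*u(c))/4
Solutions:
 u(c) = log(C1 - 3*c/4)/3
 u(c) = log((-1 - sqrt(3)*I)*(C1 - 3*c/4)^(1/3)/2)
 u(c) = log((-1 + sqrt(3)*I)*(C1 - 3*c/4)^(1/3)/2)


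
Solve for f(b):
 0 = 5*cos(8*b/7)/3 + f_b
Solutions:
 f(b) = C1 - 35*sin(8*b/7)/24


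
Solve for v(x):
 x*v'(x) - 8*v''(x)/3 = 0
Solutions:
 v(x) = C1 + C2*erfi(sqrt(3)*x/4)


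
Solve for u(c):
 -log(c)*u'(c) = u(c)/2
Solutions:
 u(c) = C1*exp(-li(c)/2)


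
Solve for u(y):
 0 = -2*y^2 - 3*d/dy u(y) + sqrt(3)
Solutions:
 u(y) = C1 - 2*y^3/9 + sqrt(3)*y/3


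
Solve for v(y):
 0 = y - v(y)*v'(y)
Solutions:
 v(y) = -sqrt(C1 + y^2)
 v(y) = sqrt(C1 + y^2)


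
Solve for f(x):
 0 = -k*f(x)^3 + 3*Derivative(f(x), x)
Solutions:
 f(x) = -sqrt(6)*sqrt(-1/(C1 + k*x))/2
 f(x) = sqrt(6)*sqrt(-1/(C1 + k*x))/2


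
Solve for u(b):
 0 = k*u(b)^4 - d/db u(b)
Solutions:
 u(b) = (-1/(C1 + 3*b*k))^(1/3)
 u(b) = (-1/(C1 + b*k))^(1/3)*(-3^(2/3) - 3*3^(1/6)*I)/6
 u(b) = (-1/(C1 + b*k))^(1/3)*(-3^(2/3) + 3*3^(1/6)*I)/6


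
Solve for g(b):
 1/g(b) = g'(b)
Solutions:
 g(b) = -sqrt(C1 + 2*b)
 g(b) = sqrt(C1 + 2*b)


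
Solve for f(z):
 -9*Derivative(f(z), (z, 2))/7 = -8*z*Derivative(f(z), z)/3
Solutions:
 f(z) = C1 + C2*erfi(2*sqrt(21)*z/9)


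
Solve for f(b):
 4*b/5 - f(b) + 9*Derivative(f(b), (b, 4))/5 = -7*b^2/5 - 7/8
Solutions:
 f(b) = C1*exp(-sqrt(3)*5^(1/4)*b/3) + C2*exp(sqrt(3)*5^(1/4)*b/3) + C3*sin(sqrt(3)*5^(1/4)*b/3) + C4*cos(sqrt(3)*5^(1/4)*b/3) + 7*b^2/5 + 4*b/5 + 7/8


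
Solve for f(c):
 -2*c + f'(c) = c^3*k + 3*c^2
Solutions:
 f(c) = C1 + c^4*k/4 + c^3 + c^2


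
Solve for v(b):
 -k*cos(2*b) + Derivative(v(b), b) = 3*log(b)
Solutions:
 v(b) = C1 + 3*b*log(b) - 3*b + k*sin(2*b)/2


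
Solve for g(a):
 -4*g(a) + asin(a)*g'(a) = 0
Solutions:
 g(a) = C1*exp(4*Integral(1/asin(a), a))


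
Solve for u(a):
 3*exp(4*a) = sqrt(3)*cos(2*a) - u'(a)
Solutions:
 u(a) = C1 - 3*exp(4*a)/4 + sqrt(3)*sin(2*a)/2


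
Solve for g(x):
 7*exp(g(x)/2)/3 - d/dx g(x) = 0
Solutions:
 g(x) = 2*log(-1/(C1 + 7*x)) + 2*log(6)


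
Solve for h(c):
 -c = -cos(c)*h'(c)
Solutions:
 h(c) = C1 + Integral(c/cos(c), c)


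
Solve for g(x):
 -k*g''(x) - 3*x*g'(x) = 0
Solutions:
 g(x) = C1 + C2*sqrt(k)*erf(sqrt(6)*x*sqrt(1/k)/2)


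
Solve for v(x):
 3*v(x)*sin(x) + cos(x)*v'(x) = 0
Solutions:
 v(x) = C1*cos(x)^3


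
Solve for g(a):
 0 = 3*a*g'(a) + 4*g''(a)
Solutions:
 g(a) = C1 + C2*erf(sqrt(6)*a/4)


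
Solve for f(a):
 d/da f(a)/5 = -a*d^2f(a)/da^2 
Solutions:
 f(a) = C1 + C2*a^(4/5)


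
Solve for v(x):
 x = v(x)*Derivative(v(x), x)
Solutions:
 v(x) = -sqrt(C1 + x^2)
 v(x) = sqrt(C1 + x^2)


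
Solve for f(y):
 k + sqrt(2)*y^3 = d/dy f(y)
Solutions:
 f(y) = C1 + k*y + sqrt(2)*y^4/4


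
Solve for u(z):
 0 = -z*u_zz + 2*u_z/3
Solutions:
 u(z) = C1 + C2*z^(5/3)


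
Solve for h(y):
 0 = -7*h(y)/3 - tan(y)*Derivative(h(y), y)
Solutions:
 h(y) = C1/sin(y)^(7/3)


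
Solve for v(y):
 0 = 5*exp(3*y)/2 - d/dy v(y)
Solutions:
 v(y) = C1 + 5*exp(3*y)/6


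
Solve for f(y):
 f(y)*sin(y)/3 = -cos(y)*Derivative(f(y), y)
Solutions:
 f(y) = C1*cos(y)^(1/3)


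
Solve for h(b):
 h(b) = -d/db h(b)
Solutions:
 h(b) = C1*exp(-b)


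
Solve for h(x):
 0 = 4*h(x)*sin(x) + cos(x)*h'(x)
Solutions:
 h(x) = C1*cos(x)^4


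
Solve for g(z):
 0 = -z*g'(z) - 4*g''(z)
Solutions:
 g(z) = C1 + C2*erf(sqrt(2)*z/4)


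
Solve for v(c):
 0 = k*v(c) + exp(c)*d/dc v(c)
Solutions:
 v(c) = C1*exp(k*exp(-c))


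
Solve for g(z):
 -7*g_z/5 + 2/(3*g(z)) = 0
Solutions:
 g(z) = -sqrt(C1 + 420*z)/21
 g(z) = sqrt(C1 + 420*z)/21


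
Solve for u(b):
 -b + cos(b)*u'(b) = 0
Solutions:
 u(b) = C1 + Integral(b/cos(b), b)


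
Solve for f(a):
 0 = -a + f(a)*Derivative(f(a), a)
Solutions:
 f(a) = -sqrt(C1 + a^2)
 f(a) = sqrt(C1 + a^2)


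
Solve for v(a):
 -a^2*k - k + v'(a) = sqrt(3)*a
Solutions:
 v(a) = C1 + a^3*k/3 + sqrt(3)*a^2/2 + a*k


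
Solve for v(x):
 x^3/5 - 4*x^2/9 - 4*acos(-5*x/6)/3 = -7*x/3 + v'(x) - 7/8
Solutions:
 v(x) = C1 + x^4/20 - 4*x^3/27 + 7*x^2/6 - 4*x*acos(-5*x/6)/3 + 7*x/8 - 4*sqrt(36 - 25*x^2)/15


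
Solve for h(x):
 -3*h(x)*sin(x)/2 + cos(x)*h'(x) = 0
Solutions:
 h(x) = C1/cos(x)^(3/2)


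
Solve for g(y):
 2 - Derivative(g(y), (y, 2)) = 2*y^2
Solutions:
 g(y) = C1 + C2*y - y^4/6 + y^2


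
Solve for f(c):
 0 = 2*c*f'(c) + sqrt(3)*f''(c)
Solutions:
 f(c) = C1 + C2*erf(3^(3/4)*c/3)


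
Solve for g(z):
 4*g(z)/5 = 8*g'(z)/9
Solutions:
 g(z) = C1*exp(9*z/10)


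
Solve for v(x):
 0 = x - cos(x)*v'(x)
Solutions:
 v(x) = C1 + Integral(x/cos(x), x)


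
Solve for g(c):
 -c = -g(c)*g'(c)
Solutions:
 g(c) = -sqrt(C1 + c^2)
 g(c) = sqrt(C1 + c^2)


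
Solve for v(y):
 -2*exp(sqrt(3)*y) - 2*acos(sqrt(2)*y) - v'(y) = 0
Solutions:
 v(y) = C1 - 2*y*acos(sqrt(2)*y) + sqrt(2)*sqrt(1 - 2*y^2) - 2*sqrt(3)*exp(sqrt(3)*y)/3


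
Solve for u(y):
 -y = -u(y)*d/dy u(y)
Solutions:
 u(y) = -sqrt(C1 + y^2)
 u(y) = sqrt(C1 + y^2)


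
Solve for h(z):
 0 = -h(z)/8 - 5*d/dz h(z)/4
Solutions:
 h(z) = C1*exp(-z/10)


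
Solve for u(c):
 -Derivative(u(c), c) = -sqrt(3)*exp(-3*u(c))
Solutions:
 u(c) = log(C1 + 3*sqrt(3)*c)/3
 u(c) = log((-3^(1/3) - 3^(5/6)*I)*(C1 + sqrt(3)*c)^(1/3)/2)
 u(c) = log((-3^(1/3) + 3^(5/6)*I)*(C1 + sqrt(3)*c)^(1/3)/2)


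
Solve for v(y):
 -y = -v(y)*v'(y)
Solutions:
 v(y) = -sqrt(C1 + y^2)
 v(y) = sqrt(C1 + y^2)


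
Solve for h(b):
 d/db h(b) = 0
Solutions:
 h(b) = C1


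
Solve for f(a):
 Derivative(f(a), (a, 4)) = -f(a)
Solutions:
 f(a) = (C1*sin(sqrt(2)*a/2) + C2*cos(sqrt(2)*a/2))*exp(-sqrt(2)*a/2) + (C3*sin(sqrt(2)*a/2) + C4*cos(sqrt(2)*a/2))*exp(sqrt(2)*a/2)


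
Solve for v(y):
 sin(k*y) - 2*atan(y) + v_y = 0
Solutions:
 v(y) = C1 + 2*y*atan(y) - Piecewise((-cos(k*y)/k, Ne(k, 0)), (0, True)) - log(y^2 + 1)


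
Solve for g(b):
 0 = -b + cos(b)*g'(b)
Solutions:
 g(b) = C1 + Integral(b/cos(b), b)


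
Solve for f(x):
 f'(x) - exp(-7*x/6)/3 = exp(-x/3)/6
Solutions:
 f(x) = C1 - exp(-x/3)/2 - 2*exp(-7*x/6)/7


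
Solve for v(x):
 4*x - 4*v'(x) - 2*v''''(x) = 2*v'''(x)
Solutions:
 v(x) = C1 + C2*exp(x*(-2 + (3*sqrt(87) + 28)^(-1/3) + (3*sqrt(87) + 28)^(1/3))/6)*sin(sqrt(3)*x*(-(3*sqrt(87) + 28)^(1/3) + (3*sqrt(87) + 28)^(-1/3))/6) + C3*exp(x*(-2 + (3*sqrt(87) + 28)^(-1/3) + (3*sqrt(87) + 28)^(1/3))/6)*cos(sqrt(3)*x*(-(3*sqrt(87) + 28)^(1/3) + (3*sqrt(87) + 28)^(-1/3))/6) + C4*exp(-x*((3*sqrt(87) + 28)^(-1/3) + 1 + (3*sqrt(87) + 28)^(1/3))/3) + x^2/2


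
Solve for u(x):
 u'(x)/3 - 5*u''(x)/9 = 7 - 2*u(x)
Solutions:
 u(x) = C1*exp(3*x*(1 - sqrt(41))/10) + C2*exp(3*x*(1 + sqrt(41))/10) + 7/2


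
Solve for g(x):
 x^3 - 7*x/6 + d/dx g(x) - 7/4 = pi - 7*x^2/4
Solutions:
 g(x) = C1 - x^4/4 - 7*x^3/12 + 7*x^2/12 + 7*x/4 + pi*x


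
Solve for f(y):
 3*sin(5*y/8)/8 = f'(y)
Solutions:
 f(y) = C1 - 3*cos(5*y/8)/5


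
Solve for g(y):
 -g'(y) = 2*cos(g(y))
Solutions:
 g(y) = pi - asin((C1 + exp(4*y))/(C1 - exp(4*y)))
 g(y) = asin((C1 + exp(4*y))/(C1 - exp(4*y)))


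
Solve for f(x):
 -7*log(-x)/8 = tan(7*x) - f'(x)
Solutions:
 f(x) = C1 + 7*x*log(-x)/8 - 7*x/8 - log(cos(7*x))/7


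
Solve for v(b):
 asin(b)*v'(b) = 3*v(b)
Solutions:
 v(b) = C1*exp(3*Integral(1/asin(b), b))


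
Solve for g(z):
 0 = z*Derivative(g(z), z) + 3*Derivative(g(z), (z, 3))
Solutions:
 g(z) = C1 + Integral(C2*airyai(-3^(2/3)*z/3) + C3*airybi(-3^(2/3)*z/3), z)


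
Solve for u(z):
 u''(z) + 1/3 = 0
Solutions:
 u(z) = C1 + C2*z - z^2/6


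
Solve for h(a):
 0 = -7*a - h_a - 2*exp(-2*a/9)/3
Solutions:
 h(a) = C1 - 7*a^2/2 + 3*exp(-2*a/9)


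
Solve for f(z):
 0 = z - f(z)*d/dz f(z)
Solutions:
 f(z) = -sqrt(C1 + z^2)
 f(z) = sqrt(C1 + z^2)


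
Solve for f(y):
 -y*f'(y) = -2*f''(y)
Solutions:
 f(y) = C1 + C2*erfi(y/2)


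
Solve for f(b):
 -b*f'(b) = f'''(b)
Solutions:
 f(b) = C1 + Integral(C2*airyai(-b) + C3*airybi(-b), b)


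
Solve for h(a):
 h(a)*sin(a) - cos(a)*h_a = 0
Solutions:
 h(a) = C1/cos(a)


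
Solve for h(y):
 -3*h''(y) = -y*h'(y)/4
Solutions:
 h(y) = C1 + C2*erfi(sqrt(6)*y/12)


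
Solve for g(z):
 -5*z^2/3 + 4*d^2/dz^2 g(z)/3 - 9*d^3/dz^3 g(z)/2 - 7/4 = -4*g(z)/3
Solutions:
 g(z) = C1*exp(z*(-2^(2/3)*(81*sqrt(59817) + 19811)^(1/3) - 32*2^(1/3)/(81*sqrt(59817) + 19811)^(1/3) + 16)/162)*sin(2^(1/3)*sqrt(3)*z*(-2^(1/3)*(81*sqrt(59817) + 19811)^(1/3) + 32/(81*sqrt(59817) + 19811)^(1/3))/162) + C2*exp(z*(-2^(2/3)*(81*sqrt(59817) + 19811)^(1/3) - 32*2^(1/3)/(81*sqrt(59817) + 19811)^(1/3) + 16)/162)*cos(2^(1/3)*sqrt(3)*z*(-2^(1/3)*(81*sqrt(59817) + 19811)^(1/3) + 32/(81*sqrt(59817) + 19811)^(1/3))/162) + C3*exp(z*(32*2^(1/3)/(81*sqrt(59817) + 19811)^(1/3) + 8 + 2^(2/3)*(81*sqrt(59817) + 19811)^(1/3))/81) + 5*z^2/4 - 19/16


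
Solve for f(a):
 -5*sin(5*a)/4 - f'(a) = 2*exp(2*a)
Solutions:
 f(a) = C1 - exp(2*a) + cos(5*a)/4


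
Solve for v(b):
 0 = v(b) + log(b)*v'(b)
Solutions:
 v(b) = C1*exp(-li(b))


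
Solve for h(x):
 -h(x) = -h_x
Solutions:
 h(x) = C1*exp(x)


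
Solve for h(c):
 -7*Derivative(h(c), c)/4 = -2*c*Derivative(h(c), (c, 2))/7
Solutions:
 h(c) = C1 + C2*c^(57/8)


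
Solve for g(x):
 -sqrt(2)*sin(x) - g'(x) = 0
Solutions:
 g(x) = C1 + sqrt(2)*cos(x)


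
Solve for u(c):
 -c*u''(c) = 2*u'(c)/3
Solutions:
 u(c) = C1 + C2*c^(1/3)


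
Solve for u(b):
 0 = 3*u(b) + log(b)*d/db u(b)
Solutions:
 u(b) = C1*exp(-3*li(b))


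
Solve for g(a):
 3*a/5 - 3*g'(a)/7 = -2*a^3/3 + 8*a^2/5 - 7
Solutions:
 g(a) = C1 + 7*a^4/18 - 56*a^3/45 + 7*a^2/10 + 49*a/3


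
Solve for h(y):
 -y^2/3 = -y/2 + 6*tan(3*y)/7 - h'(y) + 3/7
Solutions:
 h(y) = C1 + y^3/9 - y^2/4 + 3*y/7 - 2*log(cos(3*y))/7


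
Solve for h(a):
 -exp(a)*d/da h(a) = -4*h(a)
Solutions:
 h(a) = C1*exp(-4*exp(-a))


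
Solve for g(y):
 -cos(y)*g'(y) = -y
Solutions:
 g(y) = C1 + Integral(y/cos(y), y)


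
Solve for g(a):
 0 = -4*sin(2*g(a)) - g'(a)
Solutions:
 g(a) = pi - acos((-C1 - exp(16*a))/(C1 - exp(16*a)))/2
 g(a) = acos((-C1 - exp(16*a))/(C1 - exp(16*a)))/2


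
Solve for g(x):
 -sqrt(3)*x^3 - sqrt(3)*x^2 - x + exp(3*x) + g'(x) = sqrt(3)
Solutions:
 g(x) = C1 + sqrt(3)*x^4/4 + sqrt(3)*x^3/3 + x^2/2 + sqrt(3)*x - exp(3*x)/3


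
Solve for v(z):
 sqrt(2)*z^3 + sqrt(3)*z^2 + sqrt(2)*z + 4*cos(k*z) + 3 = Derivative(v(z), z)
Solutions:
 v(z) = C1 + sqrt(2)*z^4/4 + sqrt(3)*z^3/3 + sqrt(2)*z^2/2 + 3*z + 4*sin(k*z)/k


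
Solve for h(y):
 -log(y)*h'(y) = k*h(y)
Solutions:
 h(y) = C1*exp(-k*li(y))


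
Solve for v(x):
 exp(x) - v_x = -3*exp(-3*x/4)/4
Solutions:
 v(x) = C1 + exp(x) - 1/exp(x)^(3/4)


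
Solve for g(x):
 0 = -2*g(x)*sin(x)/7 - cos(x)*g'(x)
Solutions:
 g(x) = C1*cos(x)^(2/7)


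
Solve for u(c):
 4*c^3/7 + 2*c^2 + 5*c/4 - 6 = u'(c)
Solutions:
 u(c) = C1 + c^4/7 + 2*c^3/3 + 5*c^2/8 - 6*c


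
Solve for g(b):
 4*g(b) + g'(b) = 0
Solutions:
 g(b) = C1*exp(-4*b)


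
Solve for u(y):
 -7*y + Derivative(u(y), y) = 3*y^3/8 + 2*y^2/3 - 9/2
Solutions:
 u(y) = C1 + 3*y^4/32 + 2*y^3/9 + 7*y^2/2 - 9*y/2


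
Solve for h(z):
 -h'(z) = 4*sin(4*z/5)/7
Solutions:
 h(z) = C1 + 5*cos(4*z/5)/7


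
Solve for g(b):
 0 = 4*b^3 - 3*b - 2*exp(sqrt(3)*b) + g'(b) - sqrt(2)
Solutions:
 g(b) = C1 - b^4 + 3*b^2/2 + sqrt(2)*b + 2*sqrt(3)*exp(sqrt(3)*b)/3


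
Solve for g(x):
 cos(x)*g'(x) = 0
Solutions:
 g(x) = C1


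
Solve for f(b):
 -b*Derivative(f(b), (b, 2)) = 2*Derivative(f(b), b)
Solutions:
 f(b) = C1 + C2/b


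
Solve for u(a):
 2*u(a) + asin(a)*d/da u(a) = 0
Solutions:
 u(a) = C1*exp(-2*Integral(1/asin(a), a))


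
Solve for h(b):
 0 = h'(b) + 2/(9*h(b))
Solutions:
 h(b) = -sqrt(C1 - 4*b)/3
 h(b) = sqrt(C1 - 4*b)/3


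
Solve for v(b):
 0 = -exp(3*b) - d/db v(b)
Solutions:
 v(b) = C1 - exp(3*b)/3


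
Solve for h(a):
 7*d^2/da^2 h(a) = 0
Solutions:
 h(a) = C1 + C2*a


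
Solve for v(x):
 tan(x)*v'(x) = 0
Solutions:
 v(x) = C1


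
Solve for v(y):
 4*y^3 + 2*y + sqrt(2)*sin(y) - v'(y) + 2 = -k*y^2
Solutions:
 v(y) = C1 + k*y^3/3 + y^4 + y^2 + 2*y - sqrt(2)*cos(y)


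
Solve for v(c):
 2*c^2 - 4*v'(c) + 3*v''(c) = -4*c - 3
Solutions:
 v(c) = C1 + C2*exp(4*c/3) + c^3/6 + 7*c^2/8 + 33*c/16


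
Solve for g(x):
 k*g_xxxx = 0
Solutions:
 g(x) = C1 + C2*x + C3*x^2 + C4*x^3


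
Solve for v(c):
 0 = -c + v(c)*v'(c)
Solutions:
 v(c) = -sqrt(C1 + c^2)
 v(c) = sqrt(C1 + c^2)


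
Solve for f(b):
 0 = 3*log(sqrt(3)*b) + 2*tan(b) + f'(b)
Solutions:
 f(b) = C1 - 3*b*log(b) - 3*b*log(3)/2 + 3*b + 2*log(cos(b))


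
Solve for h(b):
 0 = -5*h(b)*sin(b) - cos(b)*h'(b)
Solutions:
 h(b) = C1*cos(b)^5


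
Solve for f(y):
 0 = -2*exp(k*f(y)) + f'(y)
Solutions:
 f(y) = Piecewise((log(-1/(C1*k + 2*k*y))/k, Ne(k, 0)), (nan, True))
 f(y) = Piecewise((C1 + 2*y, Eq(k, 0)), (nan, True))


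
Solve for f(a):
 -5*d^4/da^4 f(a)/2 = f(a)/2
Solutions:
 f(a) = (C1*sin(sqrt(2)*5^(3/4)*a/10) + C2*cos(sqrt(2)*5^(3/4)*a/10))*exp(-sqrt(2)*5^(3/4)*a/10) + (C3*sin(sqrt(2)*5^(3/4)*a/10) + C4*cos(sqrt(2)*5^(3/4)*a/10))*exp(sqrt(2)*5^(3/4)*a/10)


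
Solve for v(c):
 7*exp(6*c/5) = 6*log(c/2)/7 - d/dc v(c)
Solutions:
 v(c) = C1 + 6*c*log(c)/7 + 6*c*(-1 - log(2))/7 - 35*exp(6*c/5)/6


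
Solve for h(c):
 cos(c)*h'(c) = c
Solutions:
 h(c) = C1 + Integral(c/cos(c), c)


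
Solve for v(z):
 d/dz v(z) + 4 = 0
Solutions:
 v(z) = C1 - 4*z


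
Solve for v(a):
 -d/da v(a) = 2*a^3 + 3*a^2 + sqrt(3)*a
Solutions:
 v(a) = C1 - a^4/2 - a^3 - sqrt(3)*a^2/2


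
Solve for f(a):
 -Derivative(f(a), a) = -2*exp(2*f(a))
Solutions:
 f(a) = log(-sqrt(-1/(C1 + 2*a))) - log(2)/2
 f(a) = log(-1/(C1 + 2*a))/2 - log(2)/2


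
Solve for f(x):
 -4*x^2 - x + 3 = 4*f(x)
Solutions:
 f(x) = -x^2 - x/4 + 3/4


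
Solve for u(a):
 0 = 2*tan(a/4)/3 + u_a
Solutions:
 u(a) = C1 + 8*log(cos(a/4))/3


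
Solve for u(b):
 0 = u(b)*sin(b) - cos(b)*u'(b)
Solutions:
 u(b) = C1/cos(b)


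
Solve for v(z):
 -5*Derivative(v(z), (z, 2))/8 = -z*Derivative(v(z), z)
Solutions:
 v(z) = C1 + C2*erfi(2*sqrt(5)*z/5)


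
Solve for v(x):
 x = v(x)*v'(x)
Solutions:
 v(x) = -sqrt(C1 + x^2)
 v(x) = sqrt(C1 + x^2)


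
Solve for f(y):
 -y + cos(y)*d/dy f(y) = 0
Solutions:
 f(y) = C1 + Integral(y/cos(y), y)


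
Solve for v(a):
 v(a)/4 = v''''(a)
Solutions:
 v(a) = C1*exp(-sqrt(2)*a/2) + C2*exp(sqrt(2)*a/2) + C3*sin(sqrt(2)*a/2) + C4*cos(sqrt(2)*a/2)


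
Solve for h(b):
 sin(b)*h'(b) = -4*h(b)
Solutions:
 h(b) = C1*(cos(b)^2 + 2*cos(b) + 1)/(cos(b)^2 - 2*cos(b) + 1)


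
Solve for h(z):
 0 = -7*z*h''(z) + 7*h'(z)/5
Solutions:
 h(z) = C1 + C2*z^(6/5)


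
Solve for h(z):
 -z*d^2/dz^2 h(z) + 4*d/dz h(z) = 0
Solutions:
 h(z) = C1 + C2*z^5


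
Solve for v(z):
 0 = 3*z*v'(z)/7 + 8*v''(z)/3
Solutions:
 v(z) = C1 + C2*erf(3*sqrt(7)*z/28)


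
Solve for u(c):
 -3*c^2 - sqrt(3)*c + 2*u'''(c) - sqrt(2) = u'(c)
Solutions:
 u(c) = C1 + C2*exp(-sqrt(2)*c/2) + C3*exp(sqrt(2)*c/2) - c^3 - sqrt(3)*c^2/2 - 12*c - sqrt(2)*c


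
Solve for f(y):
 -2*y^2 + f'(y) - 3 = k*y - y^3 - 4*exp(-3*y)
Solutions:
 f(y) = C1 + k*y^2/2 - y^4/4 + 2*y^3/3 + 3*y + 4*exp(-3*y)/3


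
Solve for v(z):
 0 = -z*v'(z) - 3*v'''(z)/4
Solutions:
 v(z) = C1 + Integral(C2*airyai(-6^(2/3)*z/3) + C3*airybi(-6^(2/3)*z/3), z)


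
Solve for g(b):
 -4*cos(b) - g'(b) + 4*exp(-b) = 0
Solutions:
 g(b) = C1 - 4*sin(b) - 4*exp(-b)


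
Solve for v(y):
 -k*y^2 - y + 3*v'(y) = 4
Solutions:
 v(y) = C1 + k*y^3/9 + y^2/6 + 4*y/3


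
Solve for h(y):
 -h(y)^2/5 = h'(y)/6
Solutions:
 h(y) = 5/(C1 + 6*y)


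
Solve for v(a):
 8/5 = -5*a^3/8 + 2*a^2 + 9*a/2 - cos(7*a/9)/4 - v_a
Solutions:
 v(a) = C1 - 5*a^4/32 + 2*a^3/3 + 9*a^2/4 - 8*a/5 - 9*sin(7*a/9)/28


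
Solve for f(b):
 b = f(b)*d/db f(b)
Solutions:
 f(b) = -sqrt(C1 + b^2)
 f(b) = sqrt(C1 + b^2)


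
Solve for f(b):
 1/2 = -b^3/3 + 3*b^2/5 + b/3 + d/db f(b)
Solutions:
 f(b) = C1 + b^4/12 - b^3/5 - b^2/6 + b/2


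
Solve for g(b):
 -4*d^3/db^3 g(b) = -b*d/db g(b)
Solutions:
 g(b) = C1 + Integral(C2*airyai(2^(1/3)*b/2) + C3*airybi(2^(1/3)*b/2), b)


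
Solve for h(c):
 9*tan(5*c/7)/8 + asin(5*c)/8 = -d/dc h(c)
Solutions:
 h(c) = C1 - c*asin(5*c)/8 - sqrt(1 - 25*c^2)/40 + 63*log(cos(5*c/7))/40


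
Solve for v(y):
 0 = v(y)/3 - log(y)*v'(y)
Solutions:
 v(y) = C1*exp(li(y)/3)


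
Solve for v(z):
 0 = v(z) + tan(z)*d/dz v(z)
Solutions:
 v(z) = C1/sin(z)


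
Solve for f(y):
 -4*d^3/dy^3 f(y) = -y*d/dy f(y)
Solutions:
 f(y) = C1 + Integral(C2*airyai(2^(1/3)*y/2) + C3*airybi(2^(1/3)*y/2), y)


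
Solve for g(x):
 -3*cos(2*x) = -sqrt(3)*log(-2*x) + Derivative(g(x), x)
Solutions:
 g(x) = C1 + sqrt(3)*x*(log(-x) - 1) + sqrt(3)*x*log(2) - 3*sin(2*x)/2


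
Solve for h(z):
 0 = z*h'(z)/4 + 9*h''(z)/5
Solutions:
 h(z) = C1 + C2*erf(sqrt(10)*z/12)


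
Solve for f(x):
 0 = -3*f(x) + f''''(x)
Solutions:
 f(x) = C1*exp(-3^(1/4)*x) + C2*exp(3^(1/4)*x) + C3*sin(3^(1/4)*x) + C4*cos(3^(1/4)*x)


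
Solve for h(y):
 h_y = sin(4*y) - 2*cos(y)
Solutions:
 h(y) = C1 - 2*sin(y) - cos(4*y)/4


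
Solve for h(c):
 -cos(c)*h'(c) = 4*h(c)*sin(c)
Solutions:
 h(c) = C1*cos(c)^4


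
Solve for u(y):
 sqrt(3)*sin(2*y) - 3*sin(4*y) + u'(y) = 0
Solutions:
 u(y) = C1 + sqrt(3)*cos(2*y)/2 - 3*cos(4*y)/4


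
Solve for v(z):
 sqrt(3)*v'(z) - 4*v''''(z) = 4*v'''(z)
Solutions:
 v(z) = C1 + C2*exp(-z*(4/(-8 + sqrt(-64 + (8 - 27*sqrt(3))^2) + 27*sqrt(3))^(1/3) + 4 + (-8 + sqrt(-64 + (8 - 27*sqrt(3))^2) + 27*sqrt(3))^(1/3))/12)*sin(sqrt(3)*z*(-(-8 + sqrt(-64 + (8 - 27*sqrt(3))^2) + 27*sqrt(3))^(1/3) + 4/(-8 + sqrt(-64 + (8 - 27*sqrt(3))^2) + 27*sqrt(3))^(1/3))/12) + C3*exp(-z*(4/(-8 + sqrt(-64 + (8 - 27*sqrt(3))^2) + 27*sqrt(3))^(1/3) + 4 + (-8 + sqrt(-64 + (8 - 27*sqrt(3))^2) + 27*sqrt(3))^(1/3))/12)*cos(sqrt(3)*z*(-(-8 + sqrt(-64 + (8 - 27*sqrt(3))^2) + 27*sqrt(3))^(1/3) + 4/(-8 + sqrt(-64 + (8 - 27*sqrt(3))^2) + 27*sqrt(3))^(1/3))/12) + C4*exp(z*(-2 + 4/(-8 + sqrt(-64 + (8 - 27*sqrt(3))^2) + 27*sqrt(3))^(1/3) + (-8 + sqrt(-64 + (8 - 27*sqrt(3))^2) + 27*sqrt(3))^(1/3))/6)


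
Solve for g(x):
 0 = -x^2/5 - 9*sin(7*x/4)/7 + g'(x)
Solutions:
 g(x) = C1 + x^3/15 - 36*cos(7*x/4)/49


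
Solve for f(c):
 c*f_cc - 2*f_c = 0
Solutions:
 f(c) = C1 + C2*c^3


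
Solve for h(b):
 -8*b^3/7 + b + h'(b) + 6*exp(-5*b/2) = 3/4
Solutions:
 h(b) = C1 + 2*b^4/7 - b^2/2 + 3*b/4 + 12*exp(-5*b/2)/5


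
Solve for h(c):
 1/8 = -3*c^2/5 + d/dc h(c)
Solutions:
 h(c) = C1 + c^3/5 + c/8


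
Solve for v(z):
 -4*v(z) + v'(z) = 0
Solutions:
 v(z) = C1*exp(4*z)


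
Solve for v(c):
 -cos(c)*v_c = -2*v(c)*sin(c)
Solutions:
 v(c) = C1/cos(c)^2


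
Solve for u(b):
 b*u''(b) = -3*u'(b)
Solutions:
 u(b) = C1 + C2/b^2


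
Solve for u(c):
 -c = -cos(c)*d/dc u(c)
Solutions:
 u(c) = C1 + Integral(c/cos(c), c)


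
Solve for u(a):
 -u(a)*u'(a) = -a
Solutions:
 u(a) = -sqrt(C1 + a^2)
 u(a) = sqrt(C1 + a^2)


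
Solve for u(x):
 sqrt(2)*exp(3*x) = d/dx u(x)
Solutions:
 u(x) = C1 + sqrt(2)*exp(3*x)/3


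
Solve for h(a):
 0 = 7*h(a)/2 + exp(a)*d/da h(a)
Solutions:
 h(a) = C1*exp(7*exp(-a)/2)


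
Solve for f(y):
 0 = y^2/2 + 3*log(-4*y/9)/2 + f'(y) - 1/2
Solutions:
 f(y) = C1 - y^3/6 - 3*y*log(-y)/2 + y*(-3*log(2) + 2 + 3*log(3))


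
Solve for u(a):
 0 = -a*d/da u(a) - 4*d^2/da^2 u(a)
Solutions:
 u(a) = C1 + C2*erf(sqrt(2)*a/4)


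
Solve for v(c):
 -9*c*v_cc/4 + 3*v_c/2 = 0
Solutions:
 v(c) = C1 + C2*c^(5/3)


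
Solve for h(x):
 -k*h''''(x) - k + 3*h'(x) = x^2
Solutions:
 h(x) = C1 + C2*exp(3^(1/3)*x*(1/k)^(1/3)) + C3*exp(x*(-3^(1/3) + 3^(5/6)*I)*(1/k)^(1/3)/2) + C4*exp(-x*(3^(1/3) + 3^(5/6)*I)*(1/k)^(1/3)/2) + k*x/3 + x^3/9


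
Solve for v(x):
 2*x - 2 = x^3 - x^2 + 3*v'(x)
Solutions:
 v(x) = C1 - x^4/12 + x^3/9 + x^2/3 - 2*x/3


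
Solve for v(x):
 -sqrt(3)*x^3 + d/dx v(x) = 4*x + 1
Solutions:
 v(x) = C1 + sqrt(3)*x^4/4 + 2*x^2 + x


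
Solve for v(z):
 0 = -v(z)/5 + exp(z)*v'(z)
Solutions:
 v(z) = C1*exp(-exp(-z)/5)


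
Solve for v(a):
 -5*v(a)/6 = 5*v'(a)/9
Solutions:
 v(a) = C1*exp(-3*a/2)


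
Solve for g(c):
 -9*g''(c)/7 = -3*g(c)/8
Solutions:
 g(c) = C1*exp(-sqrt(42)*c/12) + C2*exp(sqrt(42)*c/12)


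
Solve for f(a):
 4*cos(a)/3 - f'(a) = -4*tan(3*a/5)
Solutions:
 f(a) = C1 - 20*log(cos(3*a/5))/3 + 4*sin(a)/3


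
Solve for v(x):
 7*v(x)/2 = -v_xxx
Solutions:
 v(x) = C3*exp(-2^(2/3)*7^(1/3)*x/2) + (C1*sin(2^(2/3)*sqrt(3)*7^(1/3)*x/4) + C2*cos(2^(2/3)*sqrt(3)*7^(1/3)*x/4))*exp(2^(2/3)*7^(1/3)*x/4)


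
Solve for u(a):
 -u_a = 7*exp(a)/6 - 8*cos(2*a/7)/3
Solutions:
 u(a) = C1 - 7*exp(a)/6 + 28*sin(2*a/7)/3


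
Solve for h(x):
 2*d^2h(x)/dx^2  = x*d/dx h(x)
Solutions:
 h(x) = C1 + C2*erfi(x/2)


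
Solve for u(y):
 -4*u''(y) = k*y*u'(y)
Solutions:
 u(y) = Piecewise((-sqrt(2)*sqrt(pi)*C1*erf(sqrt(2)*sqrt(k)*y/4)/sqrt(k) - C2, (k > 0) | (k < 0)), (-C1*y - C2, True))


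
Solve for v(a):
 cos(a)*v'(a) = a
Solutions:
 v(a) = C1 + Integral(a/cos(a), a)


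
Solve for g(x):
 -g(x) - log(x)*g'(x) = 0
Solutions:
 g(x) = C1*exp(-li(x))


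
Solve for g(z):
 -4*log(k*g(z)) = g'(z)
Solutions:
 li(k*g(z))/k = C1 - 4*z


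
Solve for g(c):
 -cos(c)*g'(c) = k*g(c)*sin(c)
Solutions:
 g(c) = C1*exp(k*log(cos(c)))


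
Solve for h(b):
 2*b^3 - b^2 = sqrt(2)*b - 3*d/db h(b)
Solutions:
 h(b) = C1 - b^4/6 + b^3/9 + sqrt(2)*b^2/6


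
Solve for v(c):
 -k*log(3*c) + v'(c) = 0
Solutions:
 v(c) = C1 + c*k*log(c) - c*k + c*k*log(3)


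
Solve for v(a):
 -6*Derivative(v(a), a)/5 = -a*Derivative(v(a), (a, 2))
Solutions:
 v(a) = C1 + C2*a^(11/5)


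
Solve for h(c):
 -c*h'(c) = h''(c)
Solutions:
 h(c) = C1 + C2*erf(sqrt(2)*c/2)


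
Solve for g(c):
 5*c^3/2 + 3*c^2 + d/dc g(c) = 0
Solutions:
 g(c) = C1 - 5*c^4/8 - c^3


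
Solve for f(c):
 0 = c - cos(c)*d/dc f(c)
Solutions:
 f(c) = C1 + Integral(c/cos(c), c)


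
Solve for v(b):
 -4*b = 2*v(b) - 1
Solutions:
 v(b) = 1/2 - 2*b


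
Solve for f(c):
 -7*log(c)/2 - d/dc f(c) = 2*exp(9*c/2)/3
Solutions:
 f(c) = C1 - 7*c*log(c)/2 + 7*c/2 - 4*exp(9*c/2)/27


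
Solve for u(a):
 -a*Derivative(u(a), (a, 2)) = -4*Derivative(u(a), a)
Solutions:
 u(a) = C1 + C2*a^5


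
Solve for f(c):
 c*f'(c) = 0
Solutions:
 f(c) = C1


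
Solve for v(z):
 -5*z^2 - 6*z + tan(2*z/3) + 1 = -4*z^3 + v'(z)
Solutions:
 v(z) = C1 + z^4 - 5*z^3/3 - 3*z^2 + z - 3*log(cos(2*z/3))/2


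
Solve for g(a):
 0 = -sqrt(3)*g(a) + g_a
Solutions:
 g(a) = C1*exp(sqrt(3)*a)


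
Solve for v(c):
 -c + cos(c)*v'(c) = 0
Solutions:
 v(c) = C1 + Integral(c/cos(c), c)


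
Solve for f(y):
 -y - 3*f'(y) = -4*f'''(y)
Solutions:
 f(y) = C1 + C2*exp(-sqrt(3)*y/2) + C3*exp(sqrt(3)*y/2) - y^2/6


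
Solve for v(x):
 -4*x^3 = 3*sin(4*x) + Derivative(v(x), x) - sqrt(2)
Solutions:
 v(x) = C1 - x^4 + sqrt(2)*x + 3*cos(4*x)/4


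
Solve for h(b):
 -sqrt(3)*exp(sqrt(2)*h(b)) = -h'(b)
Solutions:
 h(b) = sqrt(2)*(2*log(-1/(C1 + sqrt(3)*b)) - log(2))/4


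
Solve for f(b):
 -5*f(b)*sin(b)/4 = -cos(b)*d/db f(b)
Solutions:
 f(b) = C1/cos(b)^(5/4)


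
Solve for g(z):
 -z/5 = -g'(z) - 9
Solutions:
 g(z) = C1 + z^2/10 - 9*z


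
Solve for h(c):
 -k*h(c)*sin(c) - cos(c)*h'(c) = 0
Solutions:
 h(c) = C1*exp(k*log(cos(c)))


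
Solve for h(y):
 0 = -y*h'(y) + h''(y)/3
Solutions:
 h(y) = C1 + C2*erfi(sqrt(6)*y/2)


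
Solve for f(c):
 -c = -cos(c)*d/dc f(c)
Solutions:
 f(c) = C1 + Integral(c/cos(c), c)


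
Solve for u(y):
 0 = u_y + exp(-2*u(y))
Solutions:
 u(y) = log(-sqrt(C1 - 2*y))
 u(y) = log(C1 - 2*y)/2


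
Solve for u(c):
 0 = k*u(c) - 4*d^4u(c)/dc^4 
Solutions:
 u(c) = C1*exp(-sqrt(2)*c*k^(1/4)/2) + C2*exp(sqrt(2)*c*k^(1/4)/2) + C3*exp(-sqrt(2)*I*c*k^(1/4)/2) + C4*exp(sqrt(2)*I*c*k^(1/4)/2)


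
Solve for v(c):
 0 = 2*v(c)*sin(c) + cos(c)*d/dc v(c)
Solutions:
 v(c) = C1*cos(c)^2


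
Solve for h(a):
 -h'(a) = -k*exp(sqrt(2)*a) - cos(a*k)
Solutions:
 h(a) = C1 + sqrt(2)*k*exp(sqrt(2)*a)/2 + sin(a*k)/k


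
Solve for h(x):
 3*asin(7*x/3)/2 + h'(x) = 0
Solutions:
 h(x) = C1 - 3*x*asin(7*x/3)/2 - 3*sqrt(9 - 49*x^2)/14


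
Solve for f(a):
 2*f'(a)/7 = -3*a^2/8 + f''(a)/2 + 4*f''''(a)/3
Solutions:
 f(a) = C1 + C2*exp(a*(-98^(1/3)*(24 + sqrt(674))^(1/3) + 7*28^(1/3)/(24 + sqrt(674))^(1/3))/56)*sin(sqrt(3)*a*(7*28^(1/3)/(24 + sqrt(674))^(1/3) + 98^(1/3)*(24 + sqrt(674))^(1/3))/56) + C3*exp(a*(-98^(1/3)*(24 + sqrt(674))^(1/3) + 7*28^(1/3)/(24 + sqrt(674))^(1/3))/56)*cos(sqrt(3)*a*(7*28^(1/3)/(24 + sqrt(674))^(1/3) + 98^(1/3)*(24 + sqrt(674))^(1/3))/56) + C4*exp(-a*(-98^(1/3)*(24 + sqrt(674))^(1/3) + 7*28^(1/3)/(24 + sqrt(674))^(1/3))/28) - 7*a^3/16 - 147*a^2/64 - 1029*a/128


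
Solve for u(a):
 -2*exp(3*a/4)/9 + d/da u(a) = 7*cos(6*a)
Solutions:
 u(a) = C1 + 8*exp(3*a/4)/27 + 7*sin(6*a)/6


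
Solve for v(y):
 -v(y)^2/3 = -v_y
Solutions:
 v(y) = -3/(C1 + y)


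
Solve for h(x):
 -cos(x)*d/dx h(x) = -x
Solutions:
 h(x) = C1 + Integral(x/cos(x), x)


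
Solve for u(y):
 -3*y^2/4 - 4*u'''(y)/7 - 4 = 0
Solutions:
 u(y) = C1 + C2*y + C3*y^2 - 7*y^5/320 - 7*y^3/6


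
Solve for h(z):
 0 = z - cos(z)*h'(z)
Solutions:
 h(z) = C1 + Integral(z/cos(z), z)


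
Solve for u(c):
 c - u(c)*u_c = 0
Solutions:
 u(c) = -sqrt(C1 + c^2)
 u(c) = sqrt(C1 + c^2)


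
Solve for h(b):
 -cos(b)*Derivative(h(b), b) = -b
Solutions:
 h(b) = C1 + Integral(b/cos(b), b)


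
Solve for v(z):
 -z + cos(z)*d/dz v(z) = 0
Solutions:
 v(z) = C1 + Integral(z/cos(z), z)


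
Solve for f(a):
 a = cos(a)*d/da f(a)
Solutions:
 f(a) = C1 + Integral(a/cos(a), a)


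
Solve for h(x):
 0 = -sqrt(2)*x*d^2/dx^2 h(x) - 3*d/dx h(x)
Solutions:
 h(x) = C1 + C2*x^(1 - 3*sqrt(2)/2)


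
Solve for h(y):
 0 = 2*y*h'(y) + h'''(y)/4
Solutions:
 h(y) = C1 + Integral(C2*airyai(-2*y) + C3*airybi(-2*y), y)


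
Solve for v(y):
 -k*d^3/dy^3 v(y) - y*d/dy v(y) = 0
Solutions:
 v(y) = C1 + Integral(C2*airyai(y*(-1/k)^(1/3)) + C3*airybi(y*(-1/k)^(1/3)), y)


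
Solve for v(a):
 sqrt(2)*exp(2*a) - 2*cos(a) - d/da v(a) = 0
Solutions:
 v(a) = C1 + sqrt(2)*exp(2*a)/2 - 2*sin(a)


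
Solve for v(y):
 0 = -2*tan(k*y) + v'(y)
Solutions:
 v(y) = C1 + 2*Piecewise((-log(cos(k*y))/k, Ne(k, 0)), (0, True))


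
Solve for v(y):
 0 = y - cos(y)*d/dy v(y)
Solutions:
 v(y) = C1 + Integral(y/cos(y), y)


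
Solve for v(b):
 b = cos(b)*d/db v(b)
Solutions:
 v(b) = C1 + Integral(b/cos(b), b)


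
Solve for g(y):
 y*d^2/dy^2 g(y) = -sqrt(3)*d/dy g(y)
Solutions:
 g(y) = C1 + C2*y^(1 - sqrt(3))


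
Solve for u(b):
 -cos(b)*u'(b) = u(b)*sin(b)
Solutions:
 u(b) = C1*cos(b)


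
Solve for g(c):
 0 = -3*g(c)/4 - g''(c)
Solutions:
 g(c) = C1*sin(sqrt(3)*c/2) + C2*cos(sqrt(3)*c/2)


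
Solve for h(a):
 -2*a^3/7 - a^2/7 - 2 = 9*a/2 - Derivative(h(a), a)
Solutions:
 h(a) = C1 + a^4/14 + a^3/21 + 9*a^2/4 + 2*a


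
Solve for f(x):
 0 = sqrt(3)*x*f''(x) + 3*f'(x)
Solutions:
 f(x) = C1 + C2*x^(1 - sqrt(3))


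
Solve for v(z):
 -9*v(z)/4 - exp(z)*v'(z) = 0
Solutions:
 v(z) = C1*exp(9*exp(-z)/4)


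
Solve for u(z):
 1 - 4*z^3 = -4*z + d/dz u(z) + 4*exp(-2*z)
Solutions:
 u(z) = C1 - z^4 + 2*z^2 + z + 2*exp(-2*z)


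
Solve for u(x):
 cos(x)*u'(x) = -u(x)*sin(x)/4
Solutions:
 u(x) = C1*cos(x)^(1/4)


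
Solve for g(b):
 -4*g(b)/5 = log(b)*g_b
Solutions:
 g(b) = C1*exp(-4*li(b)/5)


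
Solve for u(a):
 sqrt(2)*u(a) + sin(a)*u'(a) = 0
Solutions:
 u(a) = C1*(cos(a) + 1)^(sqrt(2)/2)/(cos(a) - 1)^(sqrt(2)/2)


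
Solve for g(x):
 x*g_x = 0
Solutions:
 g(x) = C1


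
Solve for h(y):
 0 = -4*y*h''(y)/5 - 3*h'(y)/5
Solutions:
 h(y) = C1 + C2*y^(1/4)


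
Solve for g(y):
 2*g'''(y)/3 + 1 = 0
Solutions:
 g(y) = C1 + C2*y + C3*y^2 - y^3/4


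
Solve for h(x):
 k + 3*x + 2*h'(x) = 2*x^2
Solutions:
 h(x) = C1 - k*x/2 + x^3/3 - 3*x^2/4


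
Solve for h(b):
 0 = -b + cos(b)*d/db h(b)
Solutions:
 h(b) = C1 + Integral(b/cos(b), b)


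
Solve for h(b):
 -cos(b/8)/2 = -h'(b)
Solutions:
 h(b) = C1 + 4*sin(b/8)


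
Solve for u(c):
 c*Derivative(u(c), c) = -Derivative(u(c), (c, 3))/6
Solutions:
 u(c) = C1 + Integral(C2*airyai(-6^(1/3)*c) + C3*airybi(-6^(1/3)*c), c)


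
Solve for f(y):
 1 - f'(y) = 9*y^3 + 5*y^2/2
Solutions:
 f(y) = C1 - 9*y^4/4 - 5*y^3/6 + y


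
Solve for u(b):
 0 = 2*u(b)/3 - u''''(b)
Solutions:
 u(b) = C1*exp(-2^(1/4)*3^(3/4)*b/3) + C2*exp(2^(1/4)*3^(3/4)*b/3) + C3*sin(2^(1/4)*3^(3/4)*b/3) + C4*cos(2^(1/4)*3^(3/4)*b/3)


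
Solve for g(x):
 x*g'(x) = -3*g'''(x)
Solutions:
 g(x) = C1 + Integral(C2*airyai(-3^(2/3)*x/3) + C3*airybi(-3^(2/3)*x/3), x)


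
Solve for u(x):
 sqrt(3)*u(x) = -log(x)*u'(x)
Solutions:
 u(x) = C1*exp(-sqrt(3)*li(x))


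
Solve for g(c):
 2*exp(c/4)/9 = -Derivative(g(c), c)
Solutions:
 g(c) = C1 - 8*exp(c/4)/9


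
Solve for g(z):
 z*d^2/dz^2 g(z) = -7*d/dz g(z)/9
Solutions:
 g(z) = C1 + C2*z^(2/9)


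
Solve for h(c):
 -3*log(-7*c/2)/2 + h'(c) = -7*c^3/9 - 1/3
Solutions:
 h(c) = C1 - 7*c^4/36 + 3*c*log(-c)/2 + c*(-11 - 9*log(2) + 9*log(7))/6


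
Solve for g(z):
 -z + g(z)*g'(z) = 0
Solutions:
 g(z) = -sqrt(C1 + z^2)
 g(z) = sqrt(C1 + z^2)


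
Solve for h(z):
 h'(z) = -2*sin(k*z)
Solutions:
 h(z) = C1 + 2*cos(k*z)/k


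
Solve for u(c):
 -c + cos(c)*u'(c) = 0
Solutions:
 u(c) = C1 + Integral(c/cos(c), c)


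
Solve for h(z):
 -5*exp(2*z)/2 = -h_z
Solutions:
 h(z) = C1 + 5*exp(2*z)/4


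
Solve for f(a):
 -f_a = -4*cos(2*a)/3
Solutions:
 f(a) = C1 + 2*sin(2*a)/3


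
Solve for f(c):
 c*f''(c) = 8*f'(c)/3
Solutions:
 f(c) = C1 + C2*c^(11/3)


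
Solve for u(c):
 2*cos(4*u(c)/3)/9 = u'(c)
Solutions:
 -2*c/9 - 3*log(sin(4*u(c)/3) - 1)/8 + 3*log(sin(4*u(c)/3) + 1)/8 = C1


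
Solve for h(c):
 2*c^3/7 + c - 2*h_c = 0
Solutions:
 h(c) = C1 + c^4/28 + c^2/4


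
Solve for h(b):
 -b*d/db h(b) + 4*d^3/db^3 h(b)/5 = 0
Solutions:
 h(b) = C1 + Integral(C2*airyai(10^(1/3)*b/2) + C3*airybi(10^(1/3)*b/2), b)


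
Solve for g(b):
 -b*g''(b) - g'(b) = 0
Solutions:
 g(b) = C1 + C2*log(b)


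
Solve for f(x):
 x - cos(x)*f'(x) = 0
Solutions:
 f(x) = C1 + Integral(x/cos(x), x)


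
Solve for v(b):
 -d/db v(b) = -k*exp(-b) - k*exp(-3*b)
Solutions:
 v(b) = C1 - k*exp(-b) - k*exp(-3*b)/3


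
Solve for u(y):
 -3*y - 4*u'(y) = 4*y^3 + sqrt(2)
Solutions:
 u(y) = C1 - y^4/4 - 3*y^2/8 - sqrt(2)*y/4


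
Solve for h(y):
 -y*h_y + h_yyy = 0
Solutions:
 h(y) = C1 + Integral(C2*airyai(y) + C3*airybi(y), y)


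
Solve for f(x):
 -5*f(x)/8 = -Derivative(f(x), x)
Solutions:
 f(x) = C1*exp(5*x/8)


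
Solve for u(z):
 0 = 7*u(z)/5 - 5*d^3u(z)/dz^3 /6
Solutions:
 u(z) = C3*exp(210^(1/3)*z/5) + (C1*sin(3^(5/6)*70^(1/3)*z/10) + C2*cos(3^(5/6)*70^(1/3)*z/10))*exp(-210^(1/3)*z/10)


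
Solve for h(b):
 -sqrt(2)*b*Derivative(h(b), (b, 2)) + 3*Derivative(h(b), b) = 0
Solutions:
 h(b) = C1 + C2*b^(1 + 3*sqrt(2)/2)


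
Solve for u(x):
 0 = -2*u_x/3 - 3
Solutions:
 u(x) = C1 - 9*x/2


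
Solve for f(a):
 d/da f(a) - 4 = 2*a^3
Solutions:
 f(a) = C1 + a^4/2 + 4*a


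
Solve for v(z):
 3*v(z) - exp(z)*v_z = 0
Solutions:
 v(z) = C1*exp(-3*exp(-z))


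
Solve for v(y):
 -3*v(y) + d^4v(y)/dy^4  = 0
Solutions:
 v(y) = C1*exp(-3^(1/4)*y) + C2*exp(3^(1/4)*y) + C3*sin(3^(1/4)*y) + C4*cos(3^(1/4)*y)


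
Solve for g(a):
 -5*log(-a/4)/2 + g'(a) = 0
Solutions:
 g(a) = C1 + 5*a*log(-a)/2 + a*(-5*log(2) - 5/2)


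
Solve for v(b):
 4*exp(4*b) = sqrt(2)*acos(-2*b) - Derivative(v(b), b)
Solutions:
 v(b) = C1 + sqrt(2)*(b*acos(-2*b) + sqrt(1 - 4*b^2)/2) - exp(4*b)


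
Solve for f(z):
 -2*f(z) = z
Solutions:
 f(z) = -z/2


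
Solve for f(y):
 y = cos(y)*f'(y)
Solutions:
 f(y) = C1 + Integral(y/cos(y), y)


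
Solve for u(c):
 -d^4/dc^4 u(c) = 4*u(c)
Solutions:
 u(c) = (C1*sin(c) + C2*cos(c))*exp(-c) + (C3*sin(c) + C4*cos(c))*exp(c)


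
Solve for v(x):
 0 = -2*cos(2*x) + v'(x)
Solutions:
 v(x) = C1 + sin(2*x)


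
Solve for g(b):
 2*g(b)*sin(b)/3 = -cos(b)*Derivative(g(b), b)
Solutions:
 g(b) = C1*cos(b)^(2/3)


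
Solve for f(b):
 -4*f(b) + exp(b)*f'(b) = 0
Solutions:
 f(b) = C1*exp(-4*exp(-b))


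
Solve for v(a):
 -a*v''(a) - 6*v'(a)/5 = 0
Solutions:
 v(a) = C1 + C2/a^(1/5)


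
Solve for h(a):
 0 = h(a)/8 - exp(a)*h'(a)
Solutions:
 h(a) = C1*exp(-exp(-a)/8)


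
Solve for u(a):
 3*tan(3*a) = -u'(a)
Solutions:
 u(a) = C1 + log(cos(3*a))


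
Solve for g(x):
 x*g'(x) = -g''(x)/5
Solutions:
 g(x) = C1 + C2*erf(sqrt(10)*x/2)


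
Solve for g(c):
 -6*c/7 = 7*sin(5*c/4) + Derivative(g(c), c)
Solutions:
 g(c) = C1 - 3*c^2/7 + 28*cos(5*c/4)/5


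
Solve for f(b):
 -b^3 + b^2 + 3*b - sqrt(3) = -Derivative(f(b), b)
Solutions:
 f(b) = C1 + b^4/4 - b^3/3 - 3*b^2/2 + sqrt(3)*b


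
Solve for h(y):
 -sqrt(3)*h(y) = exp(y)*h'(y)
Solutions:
 h(y) = C1*exp(sqrt(3)*exp(-y))


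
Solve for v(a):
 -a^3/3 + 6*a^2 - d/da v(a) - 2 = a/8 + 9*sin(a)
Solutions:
 v(a) = C1 - a^4/12 + 2*a^3 - a^2/16 - 2*a + 9*cos(a)


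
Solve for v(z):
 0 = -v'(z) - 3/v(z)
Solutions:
 v(z) = -sqrt(C1 - 6*z)
 v(z) = sqrt(C1 - 6*z)


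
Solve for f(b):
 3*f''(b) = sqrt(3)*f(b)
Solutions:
 f(b) = C1*exp(-3^(3/4)*b/3) + C2*exp(3^(3/4)*b/3)


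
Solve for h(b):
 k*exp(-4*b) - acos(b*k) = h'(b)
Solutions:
 h(b) = C1 - Piecewise((b*acos(b*k) + k*exp(-4*b)/4 - sqrt(-b^2*k^2 + 1)/k, Ne(k, 0)), (pi*b/2, True))


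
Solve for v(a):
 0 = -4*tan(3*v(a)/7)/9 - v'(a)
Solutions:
 v(a) = -7*asin(C1*exp(-4*a/21))/3 + 7*pi/3
 v(a) = 7*asin(C1*exp(-4*a/21))/3


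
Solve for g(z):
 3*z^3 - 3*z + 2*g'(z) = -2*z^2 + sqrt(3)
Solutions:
 g(z) = C1 - 3*z^4/8 - z^3/3 + 3*z^2/4 + sqrt(3)*z/2


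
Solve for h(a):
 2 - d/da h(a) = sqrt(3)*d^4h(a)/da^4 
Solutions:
 h(a) = C1 + C4*exp(-3^(5/6)*a/3) + 2*a + (C2*sin(3^(1/3)*a/2) + C3*cos(3^(1/3)*a/2))*exp(3^(5/6)*a/6)


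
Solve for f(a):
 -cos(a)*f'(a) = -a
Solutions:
 f(a) = C1 + Integral(a/cos(a), a)


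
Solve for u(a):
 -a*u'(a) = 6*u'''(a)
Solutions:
 u(a) = C1 + Integral(C2*airyai(-6^(2/3)*a/6) + C3*airybi(-6^(2/3)*a/6), a)


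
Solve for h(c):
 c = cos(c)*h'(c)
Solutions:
 h(c) = C1 + Integral(c/cos(c), c)


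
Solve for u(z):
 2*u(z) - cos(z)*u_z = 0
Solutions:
 u(z) = C1*(sin(z) + 1)/(sin(z) - 1)


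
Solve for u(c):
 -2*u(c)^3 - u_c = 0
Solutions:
 u(c) = -sqrt(2)*sqrt(-1/(C1 - 2*c))/2
 u(c) = sqrt(2)*sqrt(-1/(C1 - 2*c))/2


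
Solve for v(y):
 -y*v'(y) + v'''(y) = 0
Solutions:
 v(y) = C1 + Integral(C2*airyai(y) + C3*airybi(y), y)


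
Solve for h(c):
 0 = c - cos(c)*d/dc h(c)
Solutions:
 h(c) = C1 + Integral(c/cos(c), c)


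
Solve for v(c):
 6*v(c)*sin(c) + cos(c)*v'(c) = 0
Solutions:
 v(c) = C1*cos(c)^6


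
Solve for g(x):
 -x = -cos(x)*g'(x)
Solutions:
 g(x) = C1 + Integral(x/cos(x), x)


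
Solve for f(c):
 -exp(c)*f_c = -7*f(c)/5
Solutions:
 f(c) = C1*exp(-7*exp(-c)/5)


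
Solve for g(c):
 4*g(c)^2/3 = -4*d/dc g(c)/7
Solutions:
 g(c) = 3/(C1 + 7*c)


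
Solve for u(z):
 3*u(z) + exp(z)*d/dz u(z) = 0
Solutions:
 u(z) = C1*exp(3*exp(-z))


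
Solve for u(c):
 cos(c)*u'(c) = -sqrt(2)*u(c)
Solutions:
 u(c) = C1*(sin(c) - 1)^(sqrt(2)/2)/(sin(c) + 1)^(sqrt(2)/2)


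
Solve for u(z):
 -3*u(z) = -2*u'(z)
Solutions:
 u(z) = C1*exp(3*z/2)


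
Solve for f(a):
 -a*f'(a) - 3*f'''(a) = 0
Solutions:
 f(a) = C1 + Integral(C2*airyai(-3^(2/3)*a/3) + C3*airybi(-3^(2/3)*a/3), a)


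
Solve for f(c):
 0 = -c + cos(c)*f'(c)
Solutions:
 f(c) = C1 + Integral(c/cos(c), c)


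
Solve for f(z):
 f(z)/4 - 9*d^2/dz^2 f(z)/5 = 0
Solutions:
 f(z) = C1*exp(-sqrt(5)*z/6) + C2*exp(sqrt(5)*z/6)


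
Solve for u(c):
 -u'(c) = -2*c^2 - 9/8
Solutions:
 u(c) = C1 + 2*c^3/3 + 9*c/8


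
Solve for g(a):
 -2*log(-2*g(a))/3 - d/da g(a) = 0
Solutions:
 3*Integral(1/(log(-_y) + log(2)), (_y, g(a)))/2 = C1 - a


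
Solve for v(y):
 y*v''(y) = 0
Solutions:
 v(y) = C1 + C2*y


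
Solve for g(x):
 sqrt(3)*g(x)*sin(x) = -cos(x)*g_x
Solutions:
 g(x) = C1*cos(x)^(sqrt(3))


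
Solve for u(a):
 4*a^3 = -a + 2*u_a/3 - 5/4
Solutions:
 u(a) = C1 + 3*a^4/2 + 3*a^2/4 + 15*a/8


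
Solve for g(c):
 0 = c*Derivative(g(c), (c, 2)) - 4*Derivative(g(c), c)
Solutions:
 g(c) = C1 + C2*c^5


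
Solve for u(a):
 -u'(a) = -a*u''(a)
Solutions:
 u(a) = C1 + C2*a^2


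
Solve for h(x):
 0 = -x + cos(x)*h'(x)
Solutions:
 h(x) = C1 + Integral(x/cos(x), x)


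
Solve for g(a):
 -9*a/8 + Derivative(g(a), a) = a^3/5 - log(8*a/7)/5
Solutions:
 g(a) = C1 + a^4/20 + 9*a^2/16 - a*log(a)/5 - 3*a*log(2)/5 + a/5 + a*log(7)/5


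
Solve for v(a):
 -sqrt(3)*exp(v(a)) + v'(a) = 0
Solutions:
 v(a) = log(-1/(C1 + sqrt(3)*a))
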